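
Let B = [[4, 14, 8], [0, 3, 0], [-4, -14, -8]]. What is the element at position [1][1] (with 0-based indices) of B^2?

9

Characteristic polynomial: λ^3 + λ^2 - 12λ = λ(λ - 3)(λ + 4), so the eigenvalues are -4, 0, 3.
λ=0: eigenvector (2, 0, -1).
λ=3: eigenvector (2, 1, -2).
λ=-4: eigenvector (-1, 0, 1).
P = [[2, 2, -1], [0, 1, 0], [-1, -2, 1]], D = diag(0, 3, -4), P⁻¹ = [[1, 0, 1], [0, 1, 0], [1, 2, 2]].
B² = P·diag(0, 9, 16)·P⁻¹ = [[-16, -14, -32], [0, 9, 0], [16, 14, 32]].
The requested entry is 9.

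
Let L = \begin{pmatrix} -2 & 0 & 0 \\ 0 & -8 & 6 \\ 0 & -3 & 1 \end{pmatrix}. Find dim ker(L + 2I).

L + 2I = [[0, 0, 0], [0, -6, 6], [0, -3, 3]].
This matrix has rank 1, so its null space has dimension 3 − 1 = 2.

2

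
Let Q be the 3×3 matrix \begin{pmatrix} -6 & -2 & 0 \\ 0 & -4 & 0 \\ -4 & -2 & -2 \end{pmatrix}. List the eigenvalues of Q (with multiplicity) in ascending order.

-6, -4, -2

Characteristic polynomial: p(λ) = λ^3 + 12λ^2 + 44λ + 48 = (λ + 2)(λ + 4)(λ + 6).
Roots (with multiplicity): -6, -4, -2.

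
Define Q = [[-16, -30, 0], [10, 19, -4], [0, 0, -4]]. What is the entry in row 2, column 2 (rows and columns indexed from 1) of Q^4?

Characteristic polynomial: μ^3 + μ^2 - 16μ - 16 = (μ - 4)(μ + 1)(μ + 4), so the eigenvalues are -4, -1, 4.
μ=4: eigenvector (-3, 2, 0).
μ=-4: eigenvector (5, -2, 1).
μ=-1: eigenvector (-2, 1, 0).
P = [[-3, 5, -2], [2, -2, 1], [0, 1, 0]], D = diag(4, -4, -1), P⁻¹ = [[1, 2, -1], [0, 0, 1], [-2, -3, 4]].
Q⁴ = P·diag(256, 256, 1)·P⁻¹ = [[-764, -1530, 2040], [510, 1021, -1020], [0, 0, 256]].
The requested entry is 1021.

1021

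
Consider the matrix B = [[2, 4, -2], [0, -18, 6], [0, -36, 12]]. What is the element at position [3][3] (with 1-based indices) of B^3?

432

Characteristic polynomial: t^3 + 4t^2 - 12t = t(t - 2)(t + 6), so the eigenvalues are -6, 0, 2.
t=2: eigenvector (1, 0, 0).
t=0: eigenvector (1, 1, 3).
t=-6: eigenvector (0, -1, -2).
P = [[1, 1, 0], [0, 1, -1], [0, 3, -2]], D = diag(2, 0, -6), P⁻¹ = [[1, 2, -1], [0, -2, 1], [0, -3, 1]].
B³ = P·diag(8, 0, -216)·P⁻¹ = [[8, 16, -8], [0, -648, 216], [0, -1296, 432]].
The requested entry is 432.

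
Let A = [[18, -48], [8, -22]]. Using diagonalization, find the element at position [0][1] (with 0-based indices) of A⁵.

-46848

Characteristic polynomial: t^2 + 4t - 12 = (t - 2)(t + 6), so the eigenvalues are -6, 2.
t=-6: eigenvector (-2, -1).
t=2: eigenvector (3, 1).
P = [[-2, 3], [-1, 1]], D = diag(-6, 2), P⁻¹ = [[1, -3], [1, -2]].
A⁵ = P·diag(-7776, 32)·P⁻¹ = [[15648, -46848], [7808, -23392]].
The requested entry is -46848.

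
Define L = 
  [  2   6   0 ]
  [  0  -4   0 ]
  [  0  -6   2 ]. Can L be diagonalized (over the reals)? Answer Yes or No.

Characteristic polynomial: p(μ) = μ^3 - 12μ + 16 = (μ - 2)^2(μ + 4).
μ = 2 has algebraic multiplicity 2; rank(L − 2I) = 1, so geometric multiplicity = 2.
Every eigenvalue has geometric = algebraic multiplicity, so L is diagonalizable.

Yes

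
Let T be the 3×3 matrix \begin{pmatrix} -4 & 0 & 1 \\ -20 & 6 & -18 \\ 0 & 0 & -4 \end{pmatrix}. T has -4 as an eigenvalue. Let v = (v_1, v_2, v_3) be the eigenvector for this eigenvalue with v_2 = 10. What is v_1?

T + 4I = [[0, 0, 1], [-20, 10, -18], [0, 0, 0]].
Solving (T + 4I)v = 0 gives the eigenspace spanned by (5, 10, 0).
With v_2 = 10, v = (5, 10, 0), so v_1 = 5.

5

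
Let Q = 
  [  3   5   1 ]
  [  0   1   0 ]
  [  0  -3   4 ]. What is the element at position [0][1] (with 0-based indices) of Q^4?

Characteristic polynomial: t^3 - 8t^2 + 19t - 12 = (t - 4)(t - 3)(t - 1), so the eigenvalues are 1, 3, 4.
t=3: eigenvector (1, 0, 0).
t=1: eigenvector (-3, 1, 1).
t=4: eigenvector (1, 0, 1).
P = [[1, -3, 1], [0, 1, 0], [0, 1, 1]], D = diag(3, 1, 4), P⁻¹ = [[1, 4, -1], [0, 1, 0], [0, -1, 1]].
Q⁴ = P·diag(81, 1, 256)·P⁻¹ = [[81, 65, 175], [0, 1, 0], [0, -255, 256]].
The requested entry is 65.

65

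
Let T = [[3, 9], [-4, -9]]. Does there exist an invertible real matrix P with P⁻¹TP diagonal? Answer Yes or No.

No

Characteristic polynomial: p(μ) = μ^2 + 6μ + 9 = (μ + 3)^2.
μ = -3 has algebraic multiplicity 2; rank(T + 3I) = 1, so geometric multiplicity = 1.
Geometric multiplicity < algebraic multiplicity, so T is not diagonalizable.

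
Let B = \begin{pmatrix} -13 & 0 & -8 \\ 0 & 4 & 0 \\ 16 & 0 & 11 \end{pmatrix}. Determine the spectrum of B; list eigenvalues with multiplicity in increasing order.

-5, 3, 4

Characteristic polynomial: p(r) = r^3 - 2r^2 - 23r + 60 = (r - 4)(r - 3)(r + 5).
Roots (with multiplicity): -5, 3, 4.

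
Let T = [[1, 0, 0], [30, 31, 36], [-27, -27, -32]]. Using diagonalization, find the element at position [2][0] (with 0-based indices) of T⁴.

Characteristic polynomial: s^3 - 21s + 20 = (s - 4)(s - 1)(s + 5), so the eigenvalues are -5, 1, 4.
s=1: eigenvector (1, -1, 0).
s=4: eigenvector (0, 4, -3).
s=-5: eigenvector (0, 1, -1).
P = [[1, 0, 0], [-1, 4, 1], [0, -3, -1]], D = diag(1, 4, -5), P⁻¹ = [[1, 0, 0], [1, 1, 1], [-3, -3, -4]].
T⁴ = P·diag(1, 256, 625)·P⁻¹ = [[1, 0, 0], [-852, -851, -1476], [1107, 1107, 1732]].
The requested entry is 1107.

1107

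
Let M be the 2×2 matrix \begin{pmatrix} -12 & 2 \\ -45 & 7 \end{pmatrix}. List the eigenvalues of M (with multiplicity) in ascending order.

-3, -2

Characteristic polynomial: p(λ) = λ^2 + 5λ + 6 = (λ + 2)(λ + 3).
Roots (with multiplicity): -3, -2.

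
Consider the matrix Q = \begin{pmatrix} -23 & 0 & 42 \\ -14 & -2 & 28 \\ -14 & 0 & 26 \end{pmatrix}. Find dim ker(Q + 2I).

2

Q + 2I = [[-21, 0, 42], [-14, 0, 28], [-14, 0, 28]].
This matrix has rank 1, so its null space has dimension 3 − 1 = 2.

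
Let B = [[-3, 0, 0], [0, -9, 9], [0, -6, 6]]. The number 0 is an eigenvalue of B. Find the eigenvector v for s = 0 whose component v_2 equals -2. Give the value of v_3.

-2

B = [[-3, 0, 0], [0, -9, 9], [0, -6, 6]].
Solving (B)v = 0 gives the eigenspace spanned by (0, -2, -2).
With v_2 = -2, v = (0, -2, -2), so v_3 = -2.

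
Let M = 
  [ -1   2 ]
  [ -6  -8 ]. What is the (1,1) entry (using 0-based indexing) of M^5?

-9428

Characteristic polynomial: t^2 + 9t + 20 = (t + 4)(t + 5), so the eigenvalues are -5, -4.
t=-5: eigenvector (1, -2).
t=-4: eigenvector (2, -3).
P = [[1, 2], [-2, -3]], D = diag(-5, -4), P⁻¹ = [[-3, -2], [2, 1]].
M⁵ = P·diag(-3125, -1024)·P⁻¹ = [[5279, 4202], [-12606, -9428]].
The requested entry is -9428.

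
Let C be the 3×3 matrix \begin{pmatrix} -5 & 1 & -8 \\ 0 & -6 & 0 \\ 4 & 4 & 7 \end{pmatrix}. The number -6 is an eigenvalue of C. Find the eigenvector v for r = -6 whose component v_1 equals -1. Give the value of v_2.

1

C + 6I = [[1, 1, -8], [0, 0, 0], [4, 4, 13]].
Solving (C + 6I)v = 0 gives the eigenspace spanned by (-1, 1, 0).
With v_1 = -1, v = (-1, 1, 0), so v_2 = 1.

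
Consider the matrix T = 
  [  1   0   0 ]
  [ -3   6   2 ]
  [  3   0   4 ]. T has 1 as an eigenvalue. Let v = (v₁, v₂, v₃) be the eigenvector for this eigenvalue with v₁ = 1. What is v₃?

-1

T − 1I = [[0, 0, 0], [-3, 5, 2], [3, 0, 3]].
Solving (T − 1I)v = 0 gives the eigenspace spanned by (1, 1, -1).
With v₁ = 1, v = (1, 1, -1), so v₃ = -1.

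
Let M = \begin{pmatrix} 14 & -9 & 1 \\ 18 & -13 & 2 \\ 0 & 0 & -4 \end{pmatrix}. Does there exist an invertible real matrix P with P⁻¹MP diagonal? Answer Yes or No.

Characteristic polynomial: p(r) = r^3 + 3r^2 - 24r - 80 = (r - 5)(r + 4)^2.
r = -4 has algebraic multiplicity 2; rank(M + 4I) = 2, so geometric multiplicity = 1.
Geometric multiplicity < algebraic multiplicity, so M is not diagonalizable.

No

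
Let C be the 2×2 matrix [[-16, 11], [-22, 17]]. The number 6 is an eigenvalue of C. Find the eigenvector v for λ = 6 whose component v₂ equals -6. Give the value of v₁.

-3

C − 6I = [[-22, 11], [-22, 11]].
Solving (C − 6I)v = 0 gives the eigenspace spanned by (-3, -6).
With v₂ = -6, v = (-3, -6), so v₁ = -3.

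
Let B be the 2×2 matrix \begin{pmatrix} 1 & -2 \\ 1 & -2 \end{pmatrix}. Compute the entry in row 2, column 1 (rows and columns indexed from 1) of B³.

1

Characteristic polynomial: t^2 + t = t(t + 1), so the eigenvalues are -1, 0.
t=0: eigenvector (2, 1).
t=-1: eigenvector (-1, -1).
P = [[2, -1], [1, -1]], D = diag(0, -1), P⁻¹ = [[1, -1], [1, -2]].
B³ = P·diag(0, -1)·P⁻¹ = [[1, -2], [1, -2]].
The requested entry is 1.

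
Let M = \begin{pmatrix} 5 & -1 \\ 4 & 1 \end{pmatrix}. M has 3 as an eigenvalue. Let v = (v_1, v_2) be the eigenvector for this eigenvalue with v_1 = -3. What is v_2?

M − 3I = [[2, -1], [4, -2]].
Solving (M − 3I)v = 0 gives the eigenspace spanned by (-3, -6).
With v_1 = -3, v = (-3, -6), so v_2 = -6.

-6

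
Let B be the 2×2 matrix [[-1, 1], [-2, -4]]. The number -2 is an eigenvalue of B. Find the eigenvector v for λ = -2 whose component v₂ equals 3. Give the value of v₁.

B + 2I = [[1, 1], [-2, -2]].
Solving (B + 2I)v = 0 gives the eigenspace spanned by (-3, 3).
With v₂ = 3, v = (-3, 3), so v₁ = -3.

-3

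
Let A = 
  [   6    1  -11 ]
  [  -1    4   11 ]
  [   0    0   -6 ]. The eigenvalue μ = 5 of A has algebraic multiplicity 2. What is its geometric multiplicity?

1

A − 5I = [[1, 1, -11], [-1, -1, 11], [0, 0, -11]].
This matrix has rank 2, so its null space has dimension 3 − 2 = 1.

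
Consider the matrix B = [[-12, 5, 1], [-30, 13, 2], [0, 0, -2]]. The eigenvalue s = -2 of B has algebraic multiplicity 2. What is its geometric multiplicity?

B + 2I = [[-10, 5, 1], [-30, 15, 2], [0, 0, 0]].
This matrix has rank 2, so its null space has dimension 3 − 2 = 1.

1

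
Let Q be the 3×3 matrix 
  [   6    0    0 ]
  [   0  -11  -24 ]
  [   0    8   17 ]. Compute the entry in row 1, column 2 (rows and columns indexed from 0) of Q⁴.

-3744

Characteristic polynomial: λ^3 - 12λ^2 + 41λ - 30 = (λ - 6)(λ - 5)(λ - 1), so the eigenvalues are 1, 5, 6.
λ=6: eigenvector (1, 0, 0).
λ=5: eigenvector (0, -3, 2).
λ=1: eigenvector (0, -2, 1).
P = [[1, 0, 0], [0, -3, -2], [0, 2, 1]], D = diag(6, 5, 1), P⁻¹ = [[1, 0, 0], [0, 1, 2], [0, -2, -3]].
Q⁴ = P·diag(1296, 625, 1)·P⁻¹ = [[1296, 0, 0], [0, -1871, -3744], [0, 1248, 2497]].
The requested entry is -3744.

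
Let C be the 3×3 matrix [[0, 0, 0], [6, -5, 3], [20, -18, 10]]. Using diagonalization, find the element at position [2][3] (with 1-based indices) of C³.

Characteristic polynomial: λ^3 - 5λ^2 + 4λ = λ(λ - 4)(λ - 1), so the eigenvalues are 0, 1, 4.
λ=0: eigenvector (1, 0, -2).
λ=1: eigenvector (0, 1, 2).
λ=4: eigenvector (0, 1, 3).
P = [[1, 0, 0], [0, 1, 1], [-2, 2, 3]], D = diag(0, 1, 4), P⁻¹ = [[1, 0, 0], [-2, 3, -1], [2, -2, 1]].
C³ = P·diag(0, 1, 64)·P⁻¹ = [[0, 0, 0], [126, -125, 63], [380, -378, 190]].
The requested entry is 63.

63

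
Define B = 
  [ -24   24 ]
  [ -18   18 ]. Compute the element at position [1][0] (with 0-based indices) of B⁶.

Characteristic polynomial: r^2 + 6r = r(r + 6), so the eigenvalues are -6, 0.
r=-6: eigenvector (4, 3).
r=0: eigenvector (1, 1).
P = [[4, 1], [3, 1]], D = diag(-6, 0), P⁻¹ = [[1, -1], [-3, 4]].
B⁶ = P·diag(46656, 0)·P⁻¹ = [[186624, -186624], [139968, -139968]].
The requested entry is 139968.

139968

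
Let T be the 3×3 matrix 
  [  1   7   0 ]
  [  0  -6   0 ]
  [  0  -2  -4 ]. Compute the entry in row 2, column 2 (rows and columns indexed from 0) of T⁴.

256

Characteristic polynomial: s^3 + 9s^2 + 14s - 24 = (s - 1)(s + 4)(s + 6), so the eigenvalues are -6, -4, 1.
s=-6: eigenvector (1, -1, -1).
s=1: eigenvector (1, 0, 0).
s=-4: eigenvector (0, 0, 1).
P = [[1, 1, 0], [-1, 0, 0], [-1, 0, 1]], D = diag(-6, 1, -4), P⁻¹ = [[0, -1, 0], [1, 1, 0], [0, -1, 1]].
T⁴ = P·diag(1296, 1, 256)·P⁻¹ = [[1, -1295, 0], [0, 1296, 0], [0, 1040, 256]].
The requested entry is 256.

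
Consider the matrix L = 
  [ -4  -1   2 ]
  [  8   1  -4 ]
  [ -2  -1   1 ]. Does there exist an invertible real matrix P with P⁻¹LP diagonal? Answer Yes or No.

Characteristic polynomial: p(s) = s^3 + 2s^2 + s = s(s + 1)^2.
s = -1 has algebraic multiplicity 2; rank(L + 1I) = 2, so geometric multiplicity = 1.
Geometric multiplicity < algebraic multiplicity, so L is not diagonalizable.

No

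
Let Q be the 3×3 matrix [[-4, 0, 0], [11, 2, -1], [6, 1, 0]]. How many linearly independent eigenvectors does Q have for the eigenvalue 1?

1

Q − 1I = [[-5, 0, 0], [11, 1, -1], [6, 1, -1]].
This matrix has rank 2, so its null space has dimension 3 − 2 = 1.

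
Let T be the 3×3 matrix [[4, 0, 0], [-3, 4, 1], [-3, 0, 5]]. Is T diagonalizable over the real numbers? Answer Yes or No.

Yes

Characteristic polynomial: p(μ) = μ^3 - 13μ^2 + 56μ - 80 = (μ - 5)(μ - 4)^2.
μ = 4 has algebraic multiplicity 2; rank(T − 4I) = 1, so geometric multiplicity = 2.
Every eigenvalue has geometric = algebraic multiplicity, so T is diagonalizable.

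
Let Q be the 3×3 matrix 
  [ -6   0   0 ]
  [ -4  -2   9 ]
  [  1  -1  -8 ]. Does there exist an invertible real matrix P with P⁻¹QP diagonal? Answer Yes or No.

No

Characteristic polynomial: p(μ) = μ^3 + 16μ^2 + 85μ + 150 = (μ + 5)^2(μ + 6).
μ = -5 has algebraic multiplicity 2; rank(Q + 5I) = 2, so geometric multiplicity = 1.
Geometric multiplicity < algebraic multiplicity, so Q is not diagonalizable.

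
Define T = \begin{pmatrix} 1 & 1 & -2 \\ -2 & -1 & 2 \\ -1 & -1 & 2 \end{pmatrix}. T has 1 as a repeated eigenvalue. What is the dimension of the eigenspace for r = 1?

T − 1I = [[0, 1, -2], [-2, -2, 2], [-1, -1, 1]].
This matrix has rank 2, so its null space has dimension 3 − 2 = 1.

1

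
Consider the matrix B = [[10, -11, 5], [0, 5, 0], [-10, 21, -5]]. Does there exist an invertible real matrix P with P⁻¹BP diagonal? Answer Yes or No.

Characteristic polynomial: p(r) = r^3 - 10r^2 + 25r = r(r - 5)^2.
r = 5 has algebraic multiplicity 2; rank(B − 5I) = 2, so geometric multiplicity = 1.
Geometric multiplicity < algebraic multiplicity, so B is not diagonalizable.

No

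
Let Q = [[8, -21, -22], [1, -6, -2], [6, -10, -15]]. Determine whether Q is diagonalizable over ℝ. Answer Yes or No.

No

Characteristic polynomial: p(λ) = λ^3 + 13λ^2 + 55λ + 75 = (λ + 3)(λ + 5)^2.
λ = -5 has algebraic multiplicity 2; rank(Q + 5I) = 2, so geometric multiplicity = 1.
Geometric multiplicity < algebraic multiplicity, so Q is not diagonalizable.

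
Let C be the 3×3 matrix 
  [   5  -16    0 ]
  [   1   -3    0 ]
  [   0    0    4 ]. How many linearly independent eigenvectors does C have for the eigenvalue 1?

C − 1I = [[4, -16, 0], [1, -4, 0], [0, 0, 3]].
This matrix has rank 2, so its null space has dimension 3 − 2 = 1.

1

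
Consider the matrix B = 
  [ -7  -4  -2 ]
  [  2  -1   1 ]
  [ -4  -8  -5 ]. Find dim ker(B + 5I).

B + 5I = [[-2, -4, -2], [2, 4, 1], [-4, -8, 0]].
This matrix has rank 2, so its null space has dimension 3 − 2 = 1.

1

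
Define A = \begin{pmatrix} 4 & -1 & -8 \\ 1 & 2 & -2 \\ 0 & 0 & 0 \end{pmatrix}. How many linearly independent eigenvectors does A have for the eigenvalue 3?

A − 3I = [[1, -1, -8], [1, -1, -2], [0, 0, -3]].
This matrix has rank 2, so its null space has dimension 3 − 2 = 1.

1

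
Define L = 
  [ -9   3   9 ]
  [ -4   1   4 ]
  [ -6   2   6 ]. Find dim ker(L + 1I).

L + 1I = [[-8, 3, 9], [-4, 2, 4], [-6, 2, 7]].
This matrix has rank 2, so its null space has dimension 3 − 2 = 1.

1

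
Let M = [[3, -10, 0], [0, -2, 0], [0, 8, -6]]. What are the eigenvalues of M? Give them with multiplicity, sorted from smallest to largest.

Characteristic polynomial: p(t) = t^3 + 5t^2 - 12t - 36 = (t - 3)(t + 2)(t + 6).
Roots (with multiplicity): -6, -2, 3.

-6, -2, 3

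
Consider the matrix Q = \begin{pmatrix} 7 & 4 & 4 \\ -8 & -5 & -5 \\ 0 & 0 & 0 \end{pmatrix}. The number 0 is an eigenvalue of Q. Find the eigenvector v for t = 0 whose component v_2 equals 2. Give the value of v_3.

-2

Q = [[7, 4, 4], [-8, -5, -5], [0, 0, 0]].
Solving (Q)v = 0 gives the eigenspace spanned by (0, 2, -2).
With v_2 = 2, v = (0, 2, -2), so v_3 = -2.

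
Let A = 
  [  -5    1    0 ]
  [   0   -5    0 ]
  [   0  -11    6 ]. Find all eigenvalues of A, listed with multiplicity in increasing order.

Characteristic polynomial: p(r) = r^3 + 4r^2 - 35r - 150 = (r - 6)(r + 5)^2.
Roots (with multiplicity): -5, -5, 6.

-5, -5, 6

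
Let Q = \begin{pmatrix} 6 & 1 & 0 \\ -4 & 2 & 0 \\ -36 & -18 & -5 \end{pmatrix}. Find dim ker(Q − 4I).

Q − 4I = [[2, 1, 0], [-4, -2, 0], [-36, -18, -9]].
This matrix has rank 2, so its null space has dimension 3 − 2 = 1.

1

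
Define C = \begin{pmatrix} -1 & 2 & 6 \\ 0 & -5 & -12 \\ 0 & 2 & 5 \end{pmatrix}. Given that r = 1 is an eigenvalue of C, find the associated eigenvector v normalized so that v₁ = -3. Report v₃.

-3

C − 1I = [[-2, 2, 6], [0, -6, -12], [0, 2, 4]].
Solving (C − 1I)v = 0 gives the eigenspace spanned by (-3, 6, -3).
With v₁ = -3, v = (-3, 6, -3), so v₃ = -3.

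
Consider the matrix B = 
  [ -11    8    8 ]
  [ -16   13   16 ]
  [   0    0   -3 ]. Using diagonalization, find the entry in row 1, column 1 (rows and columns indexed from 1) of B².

-7

Characteristic polynomial: λ^3 + λ^2 - 21λ - 45 = (λ - 5)(λ + 3)^2, so the eigenvalues are -3, -3, 5.
λ=5: eigenvector (1, 2, 0).
λ=-3: eigenvector (0, -1, 1).
λ=-3: eigenvector (-1, -1, 0).
P = [[1, 0, -1], [2, -1, -1], [0, 1, 0]], D = diag(5, -3, -3), P⁻¹ = [[-1, 1, 1], [0, 0, 1], [-2, 1, 1]].
B² = P·diag(25, 9, 9)·P⁻¹ = [[-7, 16, 16], [-32, 41, 32], [0, 0, 9]].
The requested entry is -7.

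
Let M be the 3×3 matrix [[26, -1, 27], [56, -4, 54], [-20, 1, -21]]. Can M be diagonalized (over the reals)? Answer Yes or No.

Characteristic polynomial: p(λ) = λ^3 - λ^2 - 24λ - 36 = (λ - 6)(λ + 2)(λ + 3).
All 3 eigenvalues are distinct, so M is diagonalizable.

Yes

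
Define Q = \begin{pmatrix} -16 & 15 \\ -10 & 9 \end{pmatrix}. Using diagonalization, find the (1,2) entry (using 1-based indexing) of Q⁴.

Characteristic polynomial: r^2 + 7r + 6 = (r + 1)(r + 6), so the eigenvalues are -6, -1.
r=-1: eigenvector (1, 1).
r=-6: eigenvector (-3, -2).
P = [[1, -3], [1, -2]], D = diag(-1, -6), P⁻¹ = [[-2, 3], [-1, 1]].
Q⁴ = P·diag(1, 1296)·P⁻¹ = [[3886, -3885], [2590, -2589]].
The requested entry is -3885.

-3885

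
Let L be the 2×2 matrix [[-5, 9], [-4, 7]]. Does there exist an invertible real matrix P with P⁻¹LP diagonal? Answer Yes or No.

No

Characteristic polynomial: p(s) = s^2 - 2s + 1 = (s - 1)^2.
s = 1 has algebraic multiplicity 2; rank(L − 1I) = 1, so geometric multiplicity = 1.
Geometric multiplicity < algebraic multiplicity, so L is not diagonalizable.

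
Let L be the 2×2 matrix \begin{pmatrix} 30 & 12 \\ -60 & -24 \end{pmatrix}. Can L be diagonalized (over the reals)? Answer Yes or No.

Characteristic polynomial: p(μ) = μ^2 - 6μ = μ(μ - 6).
All 2 eigenvalues are distinct, so L is diagonalizable.

Yes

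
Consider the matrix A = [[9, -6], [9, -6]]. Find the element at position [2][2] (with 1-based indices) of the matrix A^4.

-162

Characteristic polynomial: μ^2 - 3μ = μ(μ - 3), so the eigenvalues are 0, 3.
μ=3: eigenvector (1, 1).
μ=0: eigenvector (-2, -3).
P = [[1, -2], [1, -3]], D = diag(3, 0), P⁻¹ = [[3, -2], [1, -1]].
A⁴ = P·diag(81, 0)·P⁻¹ = [[243, -162], [243, -162]].
The requested entry is -162.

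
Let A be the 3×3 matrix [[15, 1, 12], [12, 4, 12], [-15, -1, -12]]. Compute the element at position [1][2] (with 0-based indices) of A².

Characteristic polynomial: λ^3 - 7λ^2 + 12λ = λ(λ - 4)(λ - 3), so the eigenvalues are 0, 3, 4.
λ=3: eigenvector (1, 0, -1).
λ=4: eigenvector (1, 1, -1).
λ=0: eigenvector (-3, -3, 4).
P = [[1, 1, -3], [0, 1, -3], [-1, -1, 4]], D = diag(3, 4, 0), P⁻¹ = [[1, -1, 0], [3, 1, 3], [1, 0, 1]].
A² = P·diag(9, 16, 0)·P⁻¹ = [[57, 7, 48], [48, 16, 48], [-57, -7, -48]].
The requested entry is 48.

48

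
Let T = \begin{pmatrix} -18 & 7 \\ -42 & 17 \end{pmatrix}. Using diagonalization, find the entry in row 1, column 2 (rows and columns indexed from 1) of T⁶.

Characteristic polynomial: s^2 + s - 12 = (s - 3)(s + 4), so the eigenvalues are -4, 3.
s=-4: eigenvector (1, 2).
s=3: eigenvector (1, 3).
P = [[1, 1], [2, 3]], D = diag(-4, 3), P⁻¹ = [[3, -1], [-2, 1]].
T⁶ = P·diag(4096, 729)·P⁻¹ = [[10830, -3367], [20202, -6005]].
The requested entry is -3367.

-3367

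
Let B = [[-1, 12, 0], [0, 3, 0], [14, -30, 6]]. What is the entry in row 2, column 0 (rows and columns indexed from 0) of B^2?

Characteristic polynomial: λ^3 - 8λ^2 + 9λ + 18 = (λ - 6)(λ - 3)(λ + 1), so the eigenvalues are -1, 3, 6.
λ=-1: eigenvector (1, 0, -2).
λ=3: eigenvector (3, 1, -4).
λ=6: eigenvector (0, 0, 1).
P = [[1, 3, 0], [0, 1, 0], [-2, -4, 1]], D = diag(-1, 3, 6), P⁻¹ = [[1, -3, 0], [0, 1, 0], [2, -2, 1]].
B² = P·diag(1, 9, 36)·P⁻¹ = [[1, 24, 0], [0, 9, 0], [70, -102, 36]].
The requested entry is 70.

70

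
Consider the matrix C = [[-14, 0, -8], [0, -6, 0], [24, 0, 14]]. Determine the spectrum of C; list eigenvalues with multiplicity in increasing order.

Characteristic polynomial: p(r) = r^3 + 6r^2 - 4r - 24 = (r - 2)(r + 2)(r + 6).
Roots (with multiplicity): -6, -2, 2.

-6, -2, 2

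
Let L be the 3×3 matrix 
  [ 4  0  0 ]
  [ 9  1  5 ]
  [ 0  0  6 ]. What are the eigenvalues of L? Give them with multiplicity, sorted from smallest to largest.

1, 4, 6

Characteristic polynomial: p(r) = r^3 - 11r^2 + 34r - 24 = (r - 6)(r - 4)(r - 1).
Roots (with multiplicity): 1, 4, 6.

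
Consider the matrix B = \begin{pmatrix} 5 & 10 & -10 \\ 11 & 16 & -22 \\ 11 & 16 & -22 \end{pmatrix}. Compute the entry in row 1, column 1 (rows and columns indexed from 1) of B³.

Characteristic polynomial: t^3 + t^2 - 30t = t(t - 5)(t + 6), so the eigenvalues are -6, 0, 5.
t=-6: eigenvector (0, 1, 1).
t=5: eigenvector (1, 1, 1).
t=0: eigenvector (2, 0, 1).
P = [[0, 1, 2], [1, 1, 0], [1, 1, 1]], D = diag(-6, 5, 0), P⁻¹ = [[-1, -1, 2], [1, 2, -2], [0, -1, 1]].
B³ = P·diag(-216, 125, 0)·P⁻¹ = [[125, 250, -250], [341, 466, -682], [341, 466, -682]].
The requested entry is 125.

125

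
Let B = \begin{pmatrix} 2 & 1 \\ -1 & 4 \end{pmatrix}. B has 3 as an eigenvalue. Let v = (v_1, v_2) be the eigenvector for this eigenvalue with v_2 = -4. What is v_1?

-4

B − 3I = [[-1, 1], [-1, 1]].
Solving (B − 3I)v = 0 gives the eigenspace spanned by (-4, -4).
With v_2 = -4, v = (-4, -4), so v_1 = -4.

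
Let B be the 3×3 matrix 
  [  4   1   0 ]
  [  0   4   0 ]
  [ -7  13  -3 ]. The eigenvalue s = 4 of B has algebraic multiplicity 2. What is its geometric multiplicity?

1

B − 4I = [[0, 1, 0], [0, 0, 0], [-7, 13, -7]].
This matrix has rank 2, so its null space has dimension 3 − 2 = 1.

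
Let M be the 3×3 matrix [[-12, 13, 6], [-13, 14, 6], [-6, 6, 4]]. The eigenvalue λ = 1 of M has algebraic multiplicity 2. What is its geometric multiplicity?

M − 1I = [[-13, 13, 6], [-13, 13, 6], [-6, 6, 3]].
This matrix has rank 2, so its null space has dimension 3 − 2 = 1.

1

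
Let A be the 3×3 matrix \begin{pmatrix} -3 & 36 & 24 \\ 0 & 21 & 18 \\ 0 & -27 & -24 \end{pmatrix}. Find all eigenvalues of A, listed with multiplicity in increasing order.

-6, -3, 3

Characteristic polynomial: p(λ) = λ^3 + 6λ^2 - 9λ - 54 = (λ - 3)(λ + 3)(λ + 6).
Roots (with multiplicity): -6, -3, 3.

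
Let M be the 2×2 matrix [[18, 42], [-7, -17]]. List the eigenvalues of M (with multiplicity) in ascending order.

-3, 4

Characteristic polynomial: p(t) = t^2 - t - 12 = (t - 4)(t + 3).
Roots (with multiplicity): -3, 4.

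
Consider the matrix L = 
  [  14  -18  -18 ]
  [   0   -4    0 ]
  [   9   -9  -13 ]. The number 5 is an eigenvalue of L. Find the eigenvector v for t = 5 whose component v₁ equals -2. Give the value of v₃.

-1

L − 5I = [[9, -18, -18], [0, -9, 0], [9, -9, -18]].
Solving (L − 5I)v = 0 gives the eigenspace spanned by (-2, 0, -1).
With v₁ = -2, v = (-2, 0, -1), so v₃ = -1.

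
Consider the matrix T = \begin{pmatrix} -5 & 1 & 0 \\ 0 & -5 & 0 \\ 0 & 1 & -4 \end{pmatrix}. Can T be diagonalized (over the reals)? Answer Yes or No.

Characteristic polynomial: p(r) = r^3 + 14r^2 + 65r + 100 = (r + 4)(r + 5)^2.
r = -5 has algebraic multiplicity 2; rank(T + 5I) = 2, so geometric multiplicity = 1.
Geometric multiplicity < algebraic multiplicity, so T is not diagonalizable.

No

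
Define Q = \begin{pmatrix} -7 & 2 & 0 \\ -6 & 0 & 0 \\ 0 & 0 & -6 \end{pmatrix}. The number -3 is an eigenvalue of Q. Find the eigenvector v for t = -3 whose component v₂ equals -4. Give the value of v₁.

Q + 3I = [[-4, 2, 0], [-6, 3, 0], [0, 0, -3]].
Solving (Q + 3I)v = 0 gives the eigenspace spanned by (-2, -4, 0).
With v₂ = -4, v = (-2, -4, 0), so v₁ = -2.

-2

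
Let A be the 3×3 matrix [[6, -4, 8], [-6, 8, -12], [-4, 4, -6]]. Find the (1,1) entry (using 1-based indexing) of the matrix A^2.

Characteristic polynomial: s^3 - 8s^2 + 20s - 16 = (s - 4)(s - 2)^2, so the eigenvalues are 2, 2, 4.
s=2: eigenvector (-1, 1, 1).
s=4: eigenvector (-2, 3, 2).
s=2: eigenvector (1, 1, 0).
P = [[-1, -2, 1], [1, 3, 1], [1, 2, 0]], D = diag(2, 4, 2), P⁻¹ = [[2, -2, 5], [-1, 1, -2], [1, 0, 1]].
A² = P·diag(4, 16, 4)·P⁻¹ = [[28, -24, 48], [-36, 40, -72], [-24, 24, -44]].
The requested entry is 28.

28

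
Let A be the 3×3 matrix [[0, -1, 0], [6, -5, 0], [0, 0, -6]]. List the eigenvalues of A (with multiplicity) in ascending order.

Characteristic polynomial: p(s) = s^3 + 11s^2 + 36s + 36 = (s + 2)(s + 3)(s + 6).
Roots (with multiplicity): -6, -3, -2.

-6, -3, -2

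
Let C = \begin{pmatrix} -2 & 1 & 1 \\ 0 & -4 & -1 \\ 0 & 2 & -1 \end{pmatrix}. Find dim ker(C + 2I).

1

C + 2I = [[0, 1, 1], [0, -2, -1], [0, 2, 1]].
This matrix has rank 2, so its null space has dimension 3 − 2 = 1.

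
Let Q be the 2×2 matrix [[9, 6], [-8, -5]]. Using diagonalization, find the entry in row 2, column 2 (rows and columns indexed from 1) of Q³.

-77

Characteristic polynomial: μ^2 - 4μ + 3 = (μ - 3)(μ - 1), so the eigenvalues are 1, 3.
μ=1: eigenvector (-3, 4).
μ=3: eigenvector (-1, 1).
P = [[-3, -1], [4, 1]], D = diag(1, 3), P⁻¹ = [[1, 1], [-4, -3]].
Q³ = P·diag(1, 27)·P⁻¹ = [[105, 78], [-104, -77]].
The requested entry is -77.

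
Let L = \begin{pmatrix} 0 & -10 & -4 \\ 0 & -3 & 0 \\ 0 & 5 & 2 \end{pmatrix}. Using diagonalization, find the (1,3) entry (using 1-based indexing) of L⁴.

Characteristic polynomial: μ^3 + μ^2 - 6μ = μ(μ - 2)(μ + 3), so the eigenvalues are -3, 0, 2.
μ=0: eigenvector (1, 0, 0).
μ=-3: eigenvector (2, 1, -1).
μ=2: eigenvector (-2, 0, 1).
P = [[1, 2, -2], [0, 1, 0], [0, -1, 1]], D = diag(0, -3, 2), P⁻¹ = [[1, 0, 2], [0, 1, 0], [0, 1, 1]].
L⁴ = P·diag(0, 81, 16)·P⁻¹ = [[0, 130, -32], [0, 81, 0], [0, -65, 16]].
The requested entry is -32.

-32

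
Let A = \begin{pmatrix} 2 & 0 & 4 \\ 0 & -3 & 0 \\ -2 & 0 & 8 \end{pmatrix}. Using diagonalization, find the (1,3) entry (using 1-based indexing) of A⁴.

2080

Characteristic polynomial: λ^3 - 7λ^2 - 6λ + 72 = (λ - 6)(λ - 4)(λ + 3), so the eigenvalues are -3, 4, 6.
λ=6: eigenvector (-1, 0, -1).
λ=-3: eigenvector (0, 1, 0).
λ=4: eigenvector (2, 0, 1).
P = [[-1, 0, 2], [0, 1, 0], [-1, 0, 1]], D = diag(6, -3, 4), P⁻¹ = [[1, 0, -2], [0, 1, 0], [1, 0, -1]].
A⁴ = P·diag(1296, 81, 256)·P⁻¹ = [[-784, 0, 2080], [0, 81, 0], [-1040, 0, 2336]].
The requested entry is 2080.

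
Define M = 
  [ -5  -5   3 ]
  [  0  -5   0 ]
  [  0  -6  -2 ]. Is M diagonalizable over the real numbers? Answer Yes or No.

No

Characteristic polynomial: p(t) = t^3 + 12t^2 + 45t + 50 = (t + 2)(t + 5)^2.
t = -5 has algebraic multiplicity 2; rank(M + 5I) = 2, so geometric multiplicity = 1.
Geometric multiplicity < algebraic multiplicity, so M is not diagonalizable.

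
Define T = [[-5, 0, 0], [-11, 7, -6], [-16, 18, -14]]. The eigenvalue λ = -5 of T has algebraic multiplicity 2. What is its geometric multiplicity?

1

T + 5I = [[0, 0, 0], [-11, 12, -6], [-16, 18, -9]].
This matrix has rank 2, so its null space has dimension 3 − 2 = 1.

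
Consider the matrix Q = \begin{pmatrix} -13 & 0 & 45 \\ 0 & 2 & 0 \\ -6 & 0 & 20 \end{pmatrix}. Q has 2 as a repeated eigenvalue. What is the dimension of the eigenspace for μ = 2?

2

Q − 2I = [[-15, 0, 45], [0, 0, 0], [-6, 0, 18]].
This matrix has rank 1, so its null space has dimension 3 − 1 = 2.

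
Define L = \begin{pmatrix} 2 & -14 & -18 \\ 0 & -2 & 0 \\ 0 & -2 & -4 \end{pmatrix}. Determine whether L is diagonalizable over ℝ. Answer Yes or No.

Yes

Characteristic polynomial: p(λ) = λ^3 + 4λ^2 - 4λ - 16 = (λ - 2)(λ + 2)(λ + 4).
All 3 eigenvalues are distinct, so L is diagonalizable.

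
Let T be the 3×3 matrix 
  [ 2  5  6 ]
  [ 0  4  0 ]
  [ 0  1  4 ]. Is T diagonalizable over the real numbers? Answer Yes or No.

Characteristic polynomial: p(λ) = λ^3 - 10λ^2 + 32λ - 32 = (λ - 4)^2(λ - 2).
λ = 4 has algebraic multiplicity 2; rank(T − 4I) = 2, so geometric multiplicity = 1.
Geometric multiplicity < algebraic multiplicity, so T is not diagonalizable.

No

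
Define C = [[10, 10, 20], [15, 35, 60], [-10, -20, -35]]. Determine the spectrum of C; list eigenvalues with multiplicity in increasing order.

0, 5, 5

Characteristic polynomial: p(r) = r^3 - 10r^2 + 25r = r(r - 5)^2.
Roots (with multiplicity): 0, 5, 5.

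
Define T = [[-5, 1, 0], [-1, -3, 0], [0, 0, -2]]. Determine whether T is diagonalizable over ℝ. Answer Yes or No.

No

Characteristic polynomial: p(λ) = λ^3 + 10λ^2 + 32λ + 32 = (λ + 2)(λ + 4)^2.
λ = -4 has algebraic multiplicity 2; rank(T + 4I) = 2, so geometric multiplicity = 1.
Geometric multiplicity < algebraic multiplicity, so T is not diagonalizable.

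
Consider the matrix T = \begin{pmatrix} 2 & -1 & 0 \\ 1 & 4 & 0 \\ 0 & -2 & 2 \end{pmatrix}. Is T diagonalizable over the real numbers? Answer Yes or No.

No

Characteristic polynomial: p(λ) = λ^3 - 8λ^2 + 21λ - 18 = (λ - 3)^2(λ - 2).
λ = 3 has algebraic multiplicity 2; rank(T − 3I) = 2, so geometric multiplicity = 1.
Geometric multiplicity < algebraic multiplicity, so T is not diagonalizable.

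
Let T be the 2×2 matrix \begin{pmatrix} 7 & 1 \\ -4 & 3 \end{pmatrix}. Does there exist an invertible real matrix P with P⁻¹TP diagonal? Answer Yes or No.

Characteristic polynomial: p(s) = s^2 - 10s + 25 = (s - 5)^2.
s = 5 has algebraic multiplicity 2; rank(T − 5I) = 1, so geometric multiplicity = 1.
Geometric multiplicity < algebraic multiplicity, so T is not diagonalizable.

No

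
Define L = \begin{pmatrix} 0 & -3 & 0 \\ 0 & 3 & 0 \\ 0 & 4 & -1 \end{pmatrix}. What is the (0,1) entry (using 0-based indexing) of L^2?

Characteristic polynomial: r^3 - 2r^2 - 3r = r(r - 3)(r + 1), so the eigenvalues are -1, 0, 3.
r=0: eigenvector (1, 0, 0).
r=3: eigenvector (-1, 1, 1).
r=-1: eigenvector (0, 0, 1).
P = [[1, -1, 0], [0, 1, 0], [0, 1, 1]], D = diag(0, 3, -1), P⁻¹ = [[1, 1, 0], [0, 1, 0], [0, -1, 1]].
L² = P·diag(0, 9, 1)·P⁻¹ = [[0, -9, 0], [0, 9, 0], [0, 8, 1]].
The requested entry is -9.

-9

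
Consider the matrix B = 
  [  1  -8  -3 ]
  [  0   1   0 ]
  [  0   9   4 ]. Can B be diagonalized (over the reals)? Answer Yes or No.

Characteristic polynomial: p(t) = t^3 - 6t^2 + 9t - 4 = (t - 4)(t - 1)^2.
t = 1 has algebraic multiplicity 2; rank(B − 1I) = 2, so geometric multiplicity = 1.
Geometric multiplicity < algebraic multiplicity, so B is not diagonalizable.

No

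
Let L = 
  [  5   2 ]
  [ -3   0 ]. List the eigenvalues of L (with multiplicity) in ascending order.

2, 3

Characteristic polynomial: p(r) = r^2 - 5r + 6 = (r - 3)(r - 2).
Roots (with multiplicity): 2, 3.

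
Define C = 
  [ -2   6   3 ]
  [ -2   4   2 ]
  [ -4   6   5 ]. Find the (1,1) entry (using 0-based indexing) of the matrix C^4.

Characteristic polynomial: μ^3 - 7μ^2 + 14μ - 8 = (μ - 4)(μ - 2)(μ - 1), so the eigenvalues are 1, 2, 4.
μ=2: eigenvector (3, 1, 2).
μ=1: eigenvector (1, 0, 1).
μ=4: eigenvector (2, 1, 2).
P = [[3, 1, 2], [1, 0, 1], [2, 1, 2]], D = diag(2, 1, 4), P⁻¹ = [[1, 0, -1], [0, -2, 1], [-1, 1, 1]].
C⁴ = P·diag(16, 1, 256)·P⁻¹ = [[-464, 510, 465], [-240, 256, 240], [-480, 510, 481]].
The requested entry is 256.

256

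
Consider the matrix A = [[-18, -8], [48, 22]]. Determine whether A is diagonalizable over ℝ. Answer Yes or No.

Characteristic polynomial: p(r) = r^2 - 4r - 12 = (r - 6)(r + 2).
All 2 eigenvalues are distinct, so A is diagonalizable.

Yes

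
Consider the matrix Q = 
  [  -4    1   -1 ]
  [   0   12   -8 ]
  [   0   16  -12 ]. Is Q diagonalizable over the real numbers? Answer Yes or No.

Characteristic polynomial: p(λ) = λ^3 + 4λ^2 - 16λ - 64 = (λ - 4)(λ + 4)^2.
λ = -4 has algebraic multiplicity 2; rank(Q + 4I) = 2, so geometric multiplicity = 1.
Geometric multiplicity < algebraic multiplicity, so Q is not diagonalizable.

No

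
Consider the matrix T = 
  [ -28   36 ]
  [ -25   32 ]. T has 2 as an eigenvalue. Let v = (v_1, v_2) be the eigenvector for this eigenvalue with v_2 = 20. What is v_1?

T − 2I = [[-30, 36], [-25, 30]].
Solving (T − 2I)v = 0 gives the eigenspace spanned by (24, 20).
With v_2 = 20, v = (24, 20), so v_1 = 24.

24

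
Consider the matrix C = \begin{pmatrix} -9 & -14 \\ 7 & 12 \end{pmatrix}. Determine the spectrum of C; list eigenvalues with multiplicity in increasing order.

Characteristic polynomial: p(λ) = λ^2 - 3λ - 10 = (λ - 5)(λ + 2).
Roots (with multiplicity): -2, 5.

-2, 5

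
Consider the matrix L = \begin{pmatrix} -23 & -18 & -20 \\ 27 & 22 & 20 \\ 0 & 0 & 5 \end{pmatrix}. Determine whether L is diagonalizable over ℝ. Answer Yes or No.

Yes

Characteristic polynomial: p(s) = s^3 - 4s^2 - 25s + 100 = (s - 5)(s - 4)(s + 5).
All 3 eigenvalues are distinct, so L is diagonalizable.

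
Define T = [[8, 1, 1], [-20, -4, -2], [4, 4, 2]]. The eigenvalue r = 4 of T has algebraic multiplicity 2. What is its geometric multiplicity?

1

T − 4I = [[4, 1, 1], [-20, -8, -2], [4, 4, -2]].
This matrix has rank 2, so its null space has dimension 3 − 2 = 1.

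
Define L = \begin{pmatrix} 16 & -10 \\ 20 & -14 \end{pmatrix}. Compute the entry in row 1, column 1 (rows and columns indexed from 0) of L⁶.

Characteristic polynomial: t^2 - 2t - 24 = (t - 6)(t + 4), so the eigenvalues are -4, 6.
t=-4: eigenvector (1, 2).
t=6: eigenvector (-1, -1).
P = [[1, -1], [2, -1]], D = diag(-4, 6), P⁻¹ = [[-1, 1], [-2, 1]].
L⁶ = P·diag(4096, 46656)·P⁻¹ = [[89216, -42560], [85120, -38464]].
The requested entry is -38464.

-38464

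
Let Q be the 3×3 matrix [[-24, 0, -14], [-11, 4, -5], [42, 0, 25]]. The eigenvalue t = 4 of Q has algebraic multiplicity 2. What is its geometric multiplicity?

Q − 4I = [[-28, 0, -14], [-11, 0, -5], [42, 0, 21]].
This matrix has rank 2, so its null space has dimension 3 − 2 = 1.

1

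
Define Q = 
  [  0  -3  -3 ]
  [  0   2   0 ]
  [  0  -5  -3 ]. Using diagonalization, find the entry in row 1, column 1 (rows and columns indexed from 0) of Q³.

8

Characteristic polynomial: μ^3 + μ^2 - 6μ = μ(μ - 2)(μ + 3), so the eigenvalues are -3, 0, 2.
μ=0: eigenvector (1, 0, 0).
μ=2: eigenvector (0, 1, -1).
μ=-3: eigenvector (1, 0, 1).
P = [[1, 0, 1], [0, 1, 0], [0, -1, 1]], D = diag(0, 2, -3), P⁻¹ = [[1, -1, -1], [0, 1, 0], [0, 1, 1]].
Q³ = P·diag(0, 8, -27)·P⁻¹ = [[0, -27, -27], [0, 8, 0], [0, -35, -27]].
The requested entry is 8.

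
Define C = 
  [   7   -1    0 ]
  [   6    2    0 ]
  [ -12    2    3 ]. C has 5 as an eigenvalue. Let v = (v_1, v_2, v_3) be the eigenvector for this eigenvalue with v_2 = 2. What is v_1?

C − 5I = [[2, -1, 0], [6, -3, 0], [-12, 2, -2]].
Solving (C − 5I)v = 0 gives the eigenspace spanned by (1, 2, -4).
With v_2 = 2, v = (1, 2, -4), so v_1 = 1.

1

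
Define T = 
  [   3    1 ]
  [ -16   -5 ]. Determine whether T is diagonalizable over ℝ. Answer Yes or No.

No

Characteristic polynomial: p(s) = s^2 + 2s + 1 = (s + 1)^2.
s = -1 has algebraic multiplicity 2; rank(T + 1I) = 1, so geometric multiplicity = 1.
Geometric multiplicity < algebraic multiplicity, so T is not diagonalizable.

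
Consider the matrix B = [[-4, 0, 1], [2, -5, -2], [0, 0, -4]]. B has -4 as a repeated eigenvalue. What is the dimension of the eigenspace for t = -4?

1

B + 4I = [[0, 0, 1], [2, -1, -2], [0, 0, 0]].
This matrix has rank 2, so its null space has dimension 3 − 2 = 1.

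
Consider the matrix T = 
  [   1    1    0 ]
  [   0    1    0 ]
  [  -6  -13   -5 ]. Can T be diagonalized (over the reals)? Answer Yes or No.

No

Characteristic polynomial: p(r) = r^3 + 3r^2 - 9r + 5 = (r - 1)^2(r + 5).
r = 1 has algebraic multiplicity 2; rank(T − 1I) = 2, so geometric multiplicity = 1.
Geometric multiplicity < algebraic multiplicity, so T is not diagonalizable.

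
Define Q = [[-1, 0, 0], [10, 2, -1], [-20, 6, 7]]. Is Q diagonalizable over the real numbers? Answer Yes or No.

Yes

Characteristic polynomial: p(s) = s^3 - 8s^2 + 11s + 20 = (s - 5)(s - 4)(s + 1).
All 3 eigenvalues are distinct, so Q is diagonalizable.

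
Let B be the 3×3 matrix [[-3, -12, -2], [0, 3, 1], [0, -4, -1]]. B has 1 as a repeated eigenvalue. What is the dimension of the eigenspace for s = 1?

1

B − 1I = [[-4, -12, -2], [0, 2, 1], [0, -4, -2]].
This matrix has rank 2, so its null space has dimension 3 − 2 = 1.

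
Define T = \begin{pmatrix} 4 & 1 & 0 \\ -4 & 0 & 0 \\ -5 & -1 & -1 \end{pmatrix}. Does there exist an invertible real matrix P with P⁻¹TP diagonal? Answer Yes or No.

Characteristic polynomial: p(r) = r^3 - 3r^2 + 4 = (r - 2)^2(r + 1).
r = 2 has algebraic multiplicity 2; rank(T − 2I) = 2, so geometric multiplicity = 1.
Geometric multiplicity < algebraic multiplicity, so T is not diagonalizable.

No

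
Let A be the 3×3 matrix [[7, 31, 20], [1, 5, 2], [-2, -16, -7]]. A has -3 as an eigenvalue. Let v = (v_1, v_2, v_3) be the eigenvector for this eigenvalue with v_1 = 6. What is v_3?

-3

A + 3I = [[10, 31, 20], [1, 8, 2], [-2, -16, -4]].
Solving (A + 3I)v = 0 gives the eigenspace spanned by (6, 0, -3).
With v_1 = 6, v = (6, 0, -3), so v_3 = -3.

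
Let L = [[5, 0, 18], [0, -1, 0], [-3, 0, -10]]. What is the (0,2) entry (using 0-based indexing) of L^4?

Characteristic polynomial: t^3 + 6t^2 + 9t + 4 = (t + 1)^2(t + 4), so the eigenvalues are -4, -1, -1.
t=-1: eigenvector (0, 1, 0).
t=-1: eigenvector (3, 0, -1).
t=-4: eigenvector (-2, 0, 1).
P = [[0, 3, -2], [1, 0, 0], [0, -1, 1]], D = diag(-1, -1, -4), P⁻¹ = [[0, 1, 0], [1, 0, 2], [1, 0, 3]].
L⁴ = P·diag(1, 1, 256)·P⁻¹ = [[-509, 0, -1530], [0, 1, 0], [255, 0, 766]].
The requested entry is -1530.

-1530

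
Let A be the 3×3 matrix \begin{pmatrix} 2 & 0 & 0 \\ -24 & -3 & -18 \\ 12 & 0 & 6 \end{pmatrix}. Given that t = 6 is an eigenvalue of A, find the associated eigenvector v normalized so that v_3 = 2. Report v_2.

-4

A − 6I = [[-4, 0, 0], [-24, -9, -18], [12, 0, 0]].
Solving (A − 6I)v = 0 gives the eigenspace spanned by (0, -4, 2).
With v_3 = 2, v = (0, -4, 2), so v_2 = -4.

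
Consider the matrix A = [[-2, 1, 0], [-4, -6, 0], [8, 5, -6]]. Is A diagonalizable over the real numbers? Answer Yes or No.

Characteristic polynomial: p(λ) = λ^3 + 14λ^2 + 64λ + 96 = (λ + 4)^2(λ + 6).
λ = -4 has algebraic multiplicity 2; rank(A + 4I) = 2, so geometric multiplicity = 1.
Geometric multiplicity < algebraic multiplicity, so A is not diagonalizable.

No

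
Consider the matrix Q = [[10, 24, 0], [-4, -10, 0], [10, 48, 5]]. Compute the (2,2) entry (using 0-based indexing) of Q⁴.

625

Characteristic polynomial: t^3 - 5t^2 - 4t + 20 = (t - 5)(t - 2)(t + 2), so the eigenvalues are -2, 2, 5.
t=2: eigenvector (3, -1, 6).
t=5: eigenvector (0, 0, 1).
t=-2: eigenvector (-2, 1, -4).
P = [[3, 0, -2], [-1, 0, 1], [6, 1, -4]], D = diag(2, 5, -2), P⁻¹ = [[1, 2, 0], [-2, 0, 1], [1, 3, 0]].
Q⁴ = P·diag(16, 625, 16)·P⁻¹ = [[16, 0, 0], [0, 16, 0], [-1218, 0, 625]].
The requested entry is 625.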